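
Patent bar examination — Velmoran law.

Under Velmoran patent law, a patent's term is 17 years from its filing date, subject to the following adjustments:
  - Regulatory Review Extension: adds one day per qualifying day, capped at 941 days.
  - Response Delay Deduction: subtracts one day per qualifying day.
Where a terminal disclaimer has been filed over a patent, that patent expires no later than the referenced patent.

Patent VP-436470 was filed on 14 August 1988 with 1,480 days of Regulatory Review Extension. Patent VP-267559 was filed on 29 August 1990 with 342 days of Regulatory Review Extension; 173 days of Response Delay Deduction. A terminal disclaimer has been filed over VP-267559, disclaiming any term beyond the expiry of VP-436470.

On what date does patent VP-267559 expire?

Natural term of VP-267559:
  Base: filing + 17 years → 29 August 2007.
  Regulatory Review Extension: 342 days (within the 941-day cap) → +342 days → 5 August 2008.
  Response Delay Deduction: −173 days → 14 February 2008.
Expiry of referenced patent VP-436470:
  Base: filing + 17 years → 14 August 2005.
  Regulatory Review Extension: 1480 days claimed exceeds the 941-day cap, so +941 days → 12 March 2008.
Terminal disclaimer: VP-267559 expires on the earlier of 14 February 2008 and 12 March 2008.

February 14, 2008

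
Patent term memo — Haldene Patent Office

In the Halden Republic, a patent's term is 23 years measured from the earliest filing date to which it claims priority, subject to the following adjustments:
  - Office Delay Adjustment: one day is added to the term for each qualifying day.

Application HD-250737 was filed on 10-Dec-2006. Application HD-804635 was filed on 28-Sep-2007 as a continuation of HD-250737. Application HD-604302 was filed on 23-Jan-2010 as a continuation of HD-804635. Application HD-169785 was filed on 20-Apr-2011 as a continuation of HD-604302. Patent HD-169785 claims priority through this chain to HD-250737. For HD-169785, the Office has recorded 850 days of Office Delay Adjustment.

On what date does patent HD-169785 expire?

2032-04-08

Earliest priority filing: 10 December 2006.
Base term: 10 December 2006 + 23 years → 10 December 2029.
Office Delay Adjustment: +850 days → 8 April 2032.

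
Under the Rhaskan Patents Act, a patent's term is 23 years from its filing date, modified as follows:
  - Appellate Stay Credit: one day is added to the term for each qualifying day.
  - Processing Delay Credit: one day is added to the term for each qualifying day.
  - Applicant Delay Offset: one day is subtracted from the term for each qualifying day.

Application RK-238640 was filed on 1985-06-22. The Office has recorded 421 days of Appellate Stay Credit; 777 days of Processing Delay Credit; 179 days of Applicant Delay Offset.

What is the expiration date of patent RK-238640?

April 7, 2011

Base term: filing date + 23 years → 22 June 2008.
Appellate Stay Credit: +421 days → 17 August 2009.
Processing Delay Credit: +777 days → 3 October 2011.
Applicant Delay Offset: −179 days → 7 April 2011.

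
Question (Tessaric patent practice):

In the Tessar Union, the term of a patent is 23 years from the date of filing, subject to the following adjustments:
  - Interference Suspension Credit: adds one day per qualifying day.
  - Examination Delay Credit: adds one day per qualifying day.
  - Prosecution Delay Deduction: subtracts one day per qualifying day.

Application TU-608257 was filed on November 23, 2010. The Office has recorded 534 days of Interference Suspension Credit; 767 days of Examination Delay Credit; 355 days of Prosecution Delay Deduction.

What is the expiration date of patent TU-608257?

June 26, 2036

Base term: filing date + 23 years → 23 November 2033.
Interference Suspension Credit: +534 days → 11 May 2035.
Examination Delay Credit: +767 days → 16 June 2037.
Prosecution Delay Deduction: −355 days → 26 June 2036.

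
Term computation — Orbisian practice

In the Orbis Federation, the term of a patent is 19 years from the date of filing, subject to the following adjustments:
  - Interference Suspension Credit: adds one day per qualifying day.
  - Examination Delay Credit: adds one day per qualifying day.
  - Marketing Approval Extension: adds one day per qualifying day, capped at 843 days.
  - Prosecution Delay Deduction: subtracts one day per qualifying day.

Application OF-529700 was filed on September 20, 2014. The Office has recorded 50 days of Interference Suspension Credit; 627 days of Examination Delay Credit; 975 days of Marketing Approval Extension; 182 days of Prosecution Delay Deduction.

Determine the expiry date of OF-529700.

2037-05-20

Base term: filing date + 19 years → 20 September 2033.
Interference Suspension Credit: +50 days → 9 November 2033.
Examination Delay Credit: +627 days → 29 July 2035.
Marketing Approval Extension: 975 days claimed exceeds the 843-day cap, so +843 days → 18 November 2037.
Prosecution Delay Deduction: −182 days → 20 May 2037.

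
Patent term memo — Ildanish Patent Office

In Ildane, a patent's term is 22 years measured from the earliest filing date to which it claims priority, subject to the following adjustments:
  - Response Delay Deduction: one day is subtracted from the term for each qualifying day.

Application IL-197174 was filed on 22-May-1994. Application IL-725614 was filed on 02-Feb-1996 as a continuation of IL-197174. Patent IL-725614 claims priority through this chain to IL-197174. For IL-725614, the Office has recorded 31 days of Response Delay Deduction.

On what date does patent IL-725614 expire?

Earliest priority filing: 22 May 1994.
Base term: 22 May 1994 + 22 years → 22 May 2016.
Response Delay Deduction: −31 days → 21 April 2016.

April 21, 2016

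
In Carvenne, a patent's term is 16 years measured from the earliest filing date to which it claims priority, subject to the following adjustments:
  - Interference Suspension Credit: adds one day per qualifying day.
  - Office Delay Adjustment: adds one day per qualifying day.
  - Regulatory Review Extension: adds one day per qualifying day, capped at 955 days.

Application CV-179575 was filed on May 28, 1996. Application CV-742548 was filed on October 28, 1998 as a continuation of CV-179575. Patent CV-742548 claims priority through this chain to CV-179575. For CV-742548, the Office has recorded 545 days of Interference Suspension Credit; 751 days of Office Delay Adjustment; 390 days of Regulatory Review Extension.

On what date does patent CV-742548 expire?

Earliest priority filing: 28 May 1996.
Base term: 28 May 1996 + 16 years → 28 May 2012.
Interference Suspension Credit: +545 days → 24 November 2013.
Office Delay Adjustment: +751 days → 15 December 2015.
Regulatory Review Extension: 390 days (within the 955-day cap) → +390 days → 8 January 2017.

January 8, 2017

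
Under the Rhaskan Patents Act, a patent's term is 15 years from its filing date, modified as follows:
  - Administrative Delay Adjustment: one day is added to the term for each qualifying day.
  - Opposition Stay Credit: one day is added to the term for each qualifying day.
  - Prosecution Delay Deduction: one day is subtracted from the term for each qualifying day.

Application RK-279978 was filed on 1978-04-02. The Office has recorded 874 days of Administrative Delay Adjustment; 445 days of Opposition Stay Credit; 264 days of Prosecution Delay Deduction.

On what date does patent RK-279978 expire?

February 21, 1996

Base term: filing date + 15 years → 2 April 1993.
Administrative Delay Adjustment: +874 days → 24 August 1995.
Opposition Stay Credit: +445 days → 11 November 1996.
Prosecution Delay Deduction: −264 days → 21 February 1996.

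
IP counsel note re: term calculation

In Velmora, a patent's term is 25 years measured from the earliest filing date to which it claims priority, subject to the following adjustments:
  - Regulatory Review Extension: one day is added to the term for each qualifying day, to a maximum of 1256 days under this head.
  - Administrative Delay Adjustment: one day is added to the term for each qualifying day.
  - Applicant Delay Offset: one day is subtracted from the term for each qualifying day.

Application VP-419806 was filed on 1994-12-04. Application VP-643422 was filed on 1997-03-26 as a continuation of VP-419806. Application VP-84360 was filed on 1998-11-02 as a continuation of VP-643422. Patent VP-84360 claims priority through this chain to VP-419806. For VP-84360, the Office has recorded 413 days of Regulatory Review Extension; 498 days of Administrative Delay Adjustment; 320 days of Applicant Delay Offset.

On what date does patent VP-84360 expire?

Earliest priority filing: 4 December 1994.
Base term: 4 December 1994 + 25 years → 4 December 2019.
Regulatory Review Extension: 413 days (within the 1256-day cap) → +413 days → 20 January 2021.
Administrative Delay Adjustment: +498 days → 2 June 2022.
Applicant Delay Offset: −320 days → 17 July 2021.

July 17, 2021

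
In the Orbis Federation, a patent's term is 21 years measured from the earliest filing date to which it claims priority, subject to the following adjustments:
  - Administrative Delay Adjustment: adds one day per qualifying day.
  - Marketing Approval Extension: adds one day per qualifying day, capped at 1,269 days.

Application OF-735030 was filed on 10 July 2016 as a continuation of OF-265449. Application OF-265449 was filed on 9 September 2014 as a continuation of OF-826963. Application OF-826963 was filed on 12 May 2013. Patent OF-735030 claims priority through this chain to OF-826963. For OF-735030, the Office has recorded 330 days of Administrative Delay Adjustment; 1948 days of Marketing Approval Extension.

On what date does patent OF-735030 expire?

September 27, 2038

Earliest priority filing: 12 May 2013.
Base term: 12 May 2013 + 21 years → 12 May 2034.
Administrative Delay Adjustment: +330 days → 7 April 2035.
Marketing Approval Extension: 1948 days claimed exceeds the 1269-day cap, so +1269 days → 27 September 2038.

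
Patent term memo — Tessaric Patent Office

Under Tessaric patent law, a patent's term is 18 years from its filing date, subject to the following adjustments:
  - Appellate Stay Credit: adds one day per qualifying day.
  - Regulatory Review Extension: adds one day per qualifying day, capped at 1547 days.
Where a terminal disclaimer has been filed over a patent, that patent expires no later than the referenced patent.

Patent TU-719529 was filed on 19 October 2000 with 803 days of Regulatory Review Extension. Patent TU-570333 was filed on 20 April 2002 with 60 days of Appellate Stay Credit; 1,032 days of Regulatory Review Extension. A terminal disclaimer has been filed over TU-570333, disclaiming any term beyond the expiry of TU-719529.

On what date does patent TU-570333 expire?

2020-12-30

Natural term of TU-570333:
  Base: filing + 18 years → 20 April 2020.
  Appellate Stay Credit: +60 days → 19 June 2020.
  Regulatory Review Extension: 1032 days (within the 1547-day cap) → +1032 days → 17 April 2023.
Expiry of referenced patent TU-719529:
  Base: filing + 18 years → 19 October 2018.
  Regulatory Review Extension: 803 days (within the 1547-day cap) → +803 days → 30 December 2020.
Terminal disclaimer: TU-570333 expires on the earlier of 17 April 2023 and 30 December 2020.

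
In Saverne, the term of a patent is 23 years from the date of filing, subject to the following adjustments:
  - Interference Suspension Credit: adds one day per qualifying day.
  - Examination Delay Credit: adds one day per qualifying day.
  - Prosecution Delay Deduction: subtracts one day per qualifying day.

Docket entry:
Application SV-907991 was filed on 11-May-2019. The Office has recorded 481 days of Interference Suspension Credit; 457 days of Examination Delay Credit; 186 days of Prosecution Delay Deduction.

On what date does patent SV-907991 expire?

June 1, 2044

Base term: filing date + 23 years → 11 May 2042.
Interference Suspension Credit: +481 days → 4 September 2043.
Examination Delay Credit: +457 days → 4 December 2044.
Prosecution Delay Deduction: −186 days → 1 June 2044.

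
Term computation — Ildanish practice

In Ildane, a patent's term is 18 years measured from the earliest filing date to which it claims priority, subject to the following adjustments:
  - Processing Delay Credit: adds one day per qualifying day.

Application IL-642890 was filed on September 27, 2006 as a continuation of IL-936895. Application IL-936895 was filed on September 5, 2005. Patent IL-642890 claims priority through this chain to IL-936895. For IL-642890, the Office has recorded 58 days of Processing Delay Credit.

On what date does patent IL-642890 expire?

Earliest priority filing: 5 September 2005.
Base term: 5 September 2005 + 18 years → 5 September 2023.
Processing Delay Credit: +58 days → 2 November 2023.

2023-11-02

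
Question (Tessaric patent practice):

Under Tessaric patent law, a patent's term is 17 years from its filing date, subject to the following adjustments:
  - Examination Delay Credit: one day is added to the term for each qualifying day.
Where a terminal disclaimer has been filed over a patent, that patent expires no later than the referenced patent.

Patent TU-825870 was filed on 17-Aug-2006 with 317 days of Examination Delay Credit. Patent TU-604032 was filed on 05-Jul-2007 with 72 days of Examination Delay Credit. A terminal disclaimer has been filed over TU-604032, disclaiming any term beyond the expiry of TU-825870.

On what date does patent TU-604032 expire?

June 29, 2024

Natural term of TU-604032:
  Base: filing + 17 years → 5 July 2024.
  Examination Delay Credit: +72 days → 15 September 2024.
Expiry of referenced patent TU-825870:
  Base: filing + 17 years → 17 August 2023.
  Examination Delay Credit: +317 days → 29 June 2024.
Terminal disclaimer: TU-604032 expires on the earlier of 15 September 2024 and 29 June 2024.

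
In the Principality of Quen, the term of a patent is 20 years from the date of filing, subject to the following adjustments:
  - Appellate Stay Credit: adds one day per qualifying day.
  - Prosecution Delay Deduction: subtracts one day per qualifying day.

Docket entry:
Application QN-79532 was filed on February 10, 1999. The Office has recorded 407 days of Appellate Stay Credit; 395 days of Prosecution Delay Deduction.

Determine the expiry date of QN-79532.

February 22, 2019

Base term: filing date + 20 years → 10 February 2019.
Appellate Stay Credit: +407 days → 23 March 2020.
Prosecution Delay Deduction: −395 days → 22 February 2019.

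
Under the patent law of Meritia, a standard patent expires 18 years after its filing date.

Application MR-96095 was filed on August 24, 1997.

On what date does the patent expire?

2015-08-24

Filing date + 18 years → 24 August 2015.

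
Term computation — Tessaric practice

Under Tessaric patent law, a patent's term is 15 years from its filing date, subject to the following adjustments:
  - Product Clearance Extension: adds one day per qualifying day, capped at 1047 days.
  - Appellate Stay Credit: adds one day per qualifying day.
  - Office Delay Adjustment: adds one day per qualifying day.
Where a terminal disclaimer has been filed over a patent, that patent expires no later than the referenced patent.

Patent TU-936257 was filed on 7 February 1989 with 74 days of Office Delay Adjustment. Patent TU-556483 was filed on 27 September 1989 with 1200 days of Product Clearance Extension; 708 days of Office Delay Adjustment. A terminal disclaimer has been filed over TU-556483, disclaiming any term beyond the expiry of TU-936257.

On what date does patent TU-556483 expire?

Natural term of TU-556483:
  Base: filing + 15 years → 27 September 2004.
  Product Clearance Extension: 1200 days claimed exceeds the 1047-day cap, so +1047 days → 10 August 2007.
  Office Delay Adjustment: +708 days → 18 July 2009.
Expiry of referenced patent TU-936257:
  Base: filing + 15 years → 7 February 2004.
  Office Delay Adjustment: +74 days → 21 April 2004.
Terminal disclaimer: TU-556483 expires on the earlier of 18 July 2009 and 21 April 2004.

2004-04-21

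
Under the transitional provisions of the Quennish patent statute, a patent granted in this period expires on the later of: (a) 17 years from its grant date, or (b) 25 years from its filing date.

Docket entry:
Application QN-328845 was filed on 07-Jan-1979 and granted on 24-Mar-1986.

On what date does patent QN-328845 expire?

(a) grant + 17 years → 24 March 2003.
(b) filing + 25 years → 7 January 2004.
Later of the two: 7 January 2004.

January 7, 2004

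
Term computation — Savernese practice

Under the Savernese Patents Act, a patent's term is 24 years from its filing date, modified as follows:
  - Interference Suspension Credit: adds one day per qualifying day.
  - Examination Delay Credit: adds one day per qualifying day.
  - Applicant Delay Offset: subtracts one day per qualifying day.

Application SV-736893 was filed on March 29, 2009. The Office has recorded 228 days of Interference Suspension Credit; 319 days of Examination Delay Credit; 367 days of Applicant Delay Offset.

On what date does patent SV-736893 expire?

Base term: filing date + 24 years → 29 March 2033.
Interference Suspension Credit: +228 days → 12 November 2033.
Examination Delay Credit: +319 days → 27 September 2034.
Applicant Delay Offset: −367 days → 25 September 2033.

September 25, 2033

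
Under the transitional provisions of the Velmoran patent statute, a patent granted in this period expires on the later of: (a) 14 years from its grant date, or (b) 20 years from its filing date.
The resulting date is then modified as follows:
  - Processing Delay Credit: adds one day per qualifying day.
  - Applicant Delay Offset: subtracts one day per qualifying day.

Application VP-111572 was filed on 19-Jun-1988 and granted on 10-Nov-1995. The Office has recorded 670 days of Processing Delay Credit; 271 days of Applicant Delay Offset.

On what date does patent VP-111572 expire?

(a) grant + 14 years → 10 November 2009.
(b) filing + 20 years → 19 June 2008.
Later of the two: 10 November 2009.
Processing Delay Credit: +670 days → 11 September 2011.
Applicant Delay Offset: −271 days → 14 December 2010.

December 14, 2010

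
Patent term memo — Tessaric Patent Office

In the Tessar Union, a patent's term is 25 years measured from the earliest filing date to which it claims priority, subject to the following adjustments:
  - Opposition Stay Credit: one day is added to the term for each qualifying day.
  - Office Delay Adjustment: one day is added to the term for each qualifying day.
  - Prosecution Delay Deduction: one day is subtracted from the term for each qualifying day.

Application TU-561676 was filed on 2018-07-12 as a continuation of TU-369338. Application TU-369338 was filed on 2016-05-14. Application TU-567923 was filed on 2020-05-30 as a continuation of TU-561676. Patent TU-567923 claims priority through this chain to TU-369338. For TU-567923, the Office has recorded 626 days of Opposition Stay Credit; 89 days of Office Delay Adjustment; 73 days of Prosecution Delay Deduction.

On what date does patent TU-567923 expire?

2043-02-15

Earliest priority filing: 14 May 2016.
Base term: 14 May 2016 + 25 years → 14 May 2041.
Opposition Stay Credit: +626 days → 30 January 2043.
Office Delay Adjustment: +89 days → 29 April 2043.
Prosecution Delay Deduction: −73 days → 15 February 2043.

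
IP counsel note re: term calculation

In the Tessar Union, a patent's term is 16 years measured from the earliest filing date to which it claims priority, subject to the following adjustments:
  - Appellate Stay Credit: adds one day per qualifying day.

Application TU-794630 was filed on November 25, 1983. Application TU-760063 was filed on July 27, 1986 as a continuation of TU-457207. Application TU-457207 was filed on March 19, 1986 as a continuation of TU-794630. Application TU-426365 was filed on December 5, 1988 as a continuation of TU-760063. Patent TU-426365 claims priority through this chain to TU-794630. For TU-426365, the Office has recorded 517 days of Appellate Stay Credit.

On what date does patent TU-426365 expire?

Earliest priority filing: 25 November 1983.
Base term: 25 November 1983 + 16 years → 25 November 1999.
Appellate Stay Credit: +517 days → 25 April 2001.

2001-04-25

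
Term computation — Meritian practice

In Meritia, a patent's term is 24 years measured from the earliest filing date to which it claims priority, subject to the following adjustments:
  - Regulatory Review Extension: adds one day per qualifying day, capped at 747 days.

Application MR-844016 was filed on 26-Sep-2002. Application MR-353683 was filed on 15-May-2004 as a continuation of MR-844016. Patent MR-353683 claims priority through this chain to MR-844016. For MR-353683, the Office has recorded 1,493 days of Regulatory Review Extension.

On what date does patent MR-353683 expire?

October 12, 2028

Earliest priority filing: 26 September 2002.
Base term: 26 September 2002 + 24 years → 26 September 2026.
Regulatory Review Extension: 1493 days claimed exceeds the 747-day cap, so +747 days → 12 October 2028.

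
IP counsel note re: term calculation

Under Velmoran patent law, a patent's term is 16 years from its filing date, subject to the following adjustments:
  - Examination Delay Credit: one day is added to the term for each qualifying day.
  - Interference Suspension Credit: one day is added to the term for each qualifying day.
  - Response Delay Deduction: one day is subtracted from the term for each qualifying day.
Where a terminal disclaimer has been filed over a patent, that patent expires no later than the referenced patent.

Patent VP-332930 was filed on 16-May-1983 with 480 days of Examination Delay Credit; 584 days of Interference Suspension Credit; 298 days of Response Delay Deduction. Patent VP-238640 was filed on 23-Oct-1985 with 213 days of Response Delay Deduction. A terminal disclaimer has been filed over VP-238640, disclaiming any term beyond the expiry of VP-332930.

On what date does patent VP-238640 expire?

Natural term of VP-238640:
  Base: filing + 16 years → 23 October 2001.
  Response Delay Deduction: −213 days → 24 March 2001.
Expiry of referenced patent VP-332930:
  Base: filing + 16 years → 16 May 1999.
  Examination Delay Credit: +480 days → 7 September 2000.
  Interference Suspension Credit: +584 days → 14 April 2002.
  Response Delay Deduction: −298 days → 20 June 2001.
Terminal disclaimer: VP-238640 expires on the earlier of 24 March 2001 and 20 June 2001.

2001-03-24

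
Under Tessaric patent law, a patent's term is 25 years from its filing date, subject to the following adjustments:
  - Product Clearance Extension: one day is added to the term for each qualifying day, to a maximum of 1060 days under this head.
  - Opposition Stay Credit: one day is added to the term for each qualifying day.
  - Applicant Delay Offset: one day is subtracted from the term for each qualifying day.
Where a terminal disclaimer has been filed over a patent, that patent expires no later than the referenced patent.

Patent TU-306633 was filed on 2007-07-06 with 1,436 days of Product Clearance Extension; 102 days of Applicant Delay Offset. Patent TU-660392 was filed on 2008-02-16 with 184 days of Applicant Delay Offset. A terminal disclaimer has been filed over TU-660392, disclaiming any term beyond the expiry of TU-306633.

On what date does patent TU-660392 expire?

Natural term of TU-660392:
  Base: filing + 25 years → 16 February 2033.
  Applicant Delay Offset: −184 days → 16 August 2032.
Expiry of referenced patent TU-306633:
  Base: filing + 25 years → 6 July 2032.
  Product Clearance Extension: 1436 days claimed exceeds the 1060-day cap, so +1060 days → 1 June 2035.
  Applicant Delay Offset: −102 days → 19 February 2035.
Terminal disclaimer: TU-660392 expires on the earlier of 16 August 2032 and 19 February 2035.

August 16, 2032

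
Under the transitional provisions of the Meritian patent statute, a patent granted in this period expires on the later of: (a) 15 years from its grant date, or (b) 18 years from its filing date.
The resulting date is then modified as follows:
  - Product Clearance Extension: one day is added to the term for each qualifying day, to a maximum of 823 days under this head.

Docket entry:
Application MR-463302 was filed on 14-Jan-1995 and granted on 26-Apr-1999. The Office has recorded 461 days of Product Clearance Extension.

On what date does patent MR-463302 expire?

July 31, 2015

(a) grant + 15 years → 26 April 2014.
(b) filing + 18 years → 14 January 2013.
Later of the two: 26 April 2014.
Product Clearance Extension: 461 days (within the 823-day cap) → +461 days → 31 July 2015.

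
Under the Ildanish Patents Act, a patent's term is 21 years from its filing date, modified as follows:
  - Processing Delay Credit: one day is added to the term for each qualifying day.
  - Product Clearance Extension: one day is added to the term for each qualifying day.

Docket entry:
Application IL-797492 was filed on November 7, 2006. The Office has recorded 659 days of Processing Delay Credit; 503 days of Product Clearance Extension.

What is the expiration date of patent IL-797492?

Base term: filing date + 21 years → 7 November 2027.
Processing Delay Credit: +659 days → 27 August 2029.
Product Clearance Extension: +503 days → 12 January 2031.

January 12, 2031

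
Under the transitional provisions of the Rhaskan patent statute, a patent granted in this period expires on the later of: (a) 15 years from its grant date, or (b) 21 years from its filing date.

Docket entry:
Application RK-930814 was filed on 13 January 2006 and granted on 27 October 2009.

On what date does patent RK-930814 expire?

(a) grant + 15 years → 27 October 2024.
(b) filing + 21 years → 13 January 2027.
Later of the two: 13 January 2027.

January 13, 2027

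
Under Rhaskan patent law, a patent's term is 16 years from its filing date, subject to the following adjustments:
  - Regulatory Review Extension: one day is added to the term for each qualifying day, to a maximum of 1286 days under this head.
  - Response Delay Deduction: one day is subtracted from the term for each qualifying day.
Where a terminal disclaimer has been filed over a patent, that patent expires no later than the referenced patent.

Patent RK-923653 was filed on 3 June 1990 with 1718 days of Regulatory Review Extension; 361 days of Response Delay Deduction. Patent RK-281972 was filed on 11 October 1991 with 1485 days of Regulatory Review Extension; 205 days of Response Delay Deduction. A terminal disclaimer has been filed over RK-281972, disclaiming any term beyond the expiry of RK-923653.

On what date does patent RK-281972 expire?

Natural term of RK-281972:
  Base: filing + 16 years → 11 October 2007.
  Regulatory Review Extension: 1485 days claimed exceeds the 1286-day cap, so +1286 days → 19 April 2011.
  Response Delay Deduction: −205 days → 26 September 2010.
Expiry of referenced patent RK-923653:
  Base: filing + 16 years → 3 June 2006.
  Regulatory Review Extension: 1718 days claimed exceeds the 1286-day cap, so +1286 days → 10 December 2009.
  Response Delay Deduction: −361 days → 14 December 2008.
Terminal disclaimer: RK-281972 expires on the earlier of 26 September 2010 and 14 December 2008.

December 14, 2008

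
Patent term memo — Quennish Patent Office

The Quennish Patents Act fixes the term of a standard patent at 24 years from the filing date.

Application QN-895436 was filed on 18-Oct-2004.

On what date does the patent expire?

October 18, 2028

Filing date + 24 years → 18 October 2028.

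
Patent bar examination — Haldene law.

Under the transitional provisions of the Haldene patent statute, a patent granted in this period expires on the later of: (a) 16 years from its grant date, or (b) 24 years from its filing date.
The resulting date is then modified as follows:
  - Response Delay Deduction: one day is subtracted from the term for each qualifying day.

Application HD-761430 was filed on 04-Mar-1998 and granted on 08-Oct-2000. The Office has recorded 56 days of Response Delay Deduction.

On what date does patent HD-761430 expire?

2022-01-07

(a) grant + 16 years → 8 October 2016.
(b) filing + 24 years → 4 March 2022.
Later of the two: 4 March 2022.
Response Delay Deduction: −56 days → 7 January 2022.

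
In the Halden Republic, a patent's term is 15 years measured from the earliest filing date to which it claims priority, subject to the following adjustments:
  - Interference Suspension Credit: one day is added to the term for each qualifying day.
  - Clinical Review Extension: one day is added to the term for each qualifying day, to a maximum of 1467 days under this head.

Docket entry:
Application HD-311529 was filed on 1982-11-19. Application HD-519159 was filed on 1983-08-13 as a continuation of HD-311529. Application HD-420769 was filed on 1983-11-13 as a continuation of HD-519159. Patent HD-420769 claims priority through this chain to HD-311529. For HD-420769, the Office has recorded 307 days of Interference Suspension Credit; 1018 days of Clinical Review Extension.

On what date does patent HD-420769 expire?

2001-07-06

Earliest priority filing: 19 November 1982.
Base term: 19 November 1982 + 15 years → 19 November 1997.
Interference Suspension Credit: +307 days → 22 September 1998.
Clinical Review Extension: 1018 days (within the 1467-day cap) → +1018 days → 6 July 2001.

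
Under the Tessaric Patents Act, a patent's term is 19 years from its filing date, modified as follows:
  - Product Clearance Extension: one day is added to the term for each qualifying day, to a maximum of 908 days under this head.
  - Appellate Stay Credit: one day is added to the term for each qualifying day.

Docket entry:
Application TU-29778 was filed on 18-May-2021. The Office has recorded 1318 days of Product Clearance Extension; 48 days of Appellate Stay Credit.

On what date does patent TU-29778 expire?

2042-12-30

Base term: filing date + 19 years → 18 May 2040.
Product Clearance Extension: 1318 days claimed exceeds the 908-day cap, so +908 days → 12 November 2042.
Appellate Stay Credit: +48 days → 30 December 2042.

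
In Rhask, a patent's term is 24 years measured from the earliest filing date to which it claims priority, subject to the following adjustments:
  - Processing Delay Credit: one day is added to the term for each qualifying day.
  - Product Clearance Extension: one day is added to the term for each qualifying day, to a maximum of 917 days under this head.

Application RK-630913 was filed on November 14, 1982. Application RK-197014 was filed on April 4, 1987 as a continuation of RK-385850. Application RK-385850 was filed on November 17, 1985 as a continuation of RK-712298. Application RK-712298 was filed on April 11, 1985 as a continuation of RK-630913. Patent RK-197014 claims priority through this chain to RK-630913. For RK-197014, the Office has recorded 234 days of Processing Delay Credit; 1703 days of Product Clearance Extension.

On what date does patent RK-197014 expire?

2010-01-08

Earliest priority filing: 14 November 1982.
Base term: 14 November 1982 + 24 years → 14 November 2006.
Processing Delay Credit: +234 days → 6 July 2007.
Product Clearance Extension: 1703 days claimed exceeds the 917-day cap, so +917 days → 8 January 2010.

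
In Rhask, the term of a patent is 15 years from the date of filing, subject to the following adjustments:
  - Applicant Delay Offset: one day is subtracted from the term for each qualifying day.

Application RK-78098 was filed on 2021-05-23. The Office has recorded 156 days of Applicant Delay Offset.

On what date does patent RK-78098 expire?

Base term: filing date + 15 years → 23 May 2036.
Applicant Delay Offset: −156 days → 19 December 2035.

December 19, 2035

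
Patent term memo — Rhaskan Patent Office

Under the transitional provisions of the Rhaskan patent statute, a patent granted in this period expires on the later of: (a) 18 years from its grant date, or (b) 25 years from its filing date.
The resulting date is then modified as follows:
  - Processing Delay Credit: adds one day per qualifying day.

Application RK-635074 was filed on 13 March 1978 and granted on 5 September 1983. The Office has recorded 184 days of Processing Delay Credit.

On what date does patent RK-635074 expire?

2003-09-13

(a) grant + 18 years → 5 September 2001.
(b) filing + 25 years → 13 March 2003.
Later of the two: 13 March 2003.
Processing Delay Credit: +184 days → 13 September 2003.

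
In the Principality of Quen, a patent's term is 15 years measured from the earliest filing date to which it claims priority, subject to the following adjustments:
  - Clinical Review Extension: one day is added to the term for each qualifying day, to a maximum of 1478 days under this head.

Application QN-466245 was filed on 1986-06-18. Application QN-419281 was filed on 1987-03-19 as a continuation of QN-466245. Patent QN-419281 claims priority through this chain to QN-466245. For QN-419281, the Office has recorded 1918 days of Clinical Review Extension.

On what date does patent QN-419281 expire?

Earliest priority filing: 18 June 1986.
Base term: 18 June 1986 + 15 years → 18 June 2001.
Clinical Review Extension: 1918 days claimed exceeds the 1478-day cap, so +1478 days → 5 July 2005.

July 5, 2005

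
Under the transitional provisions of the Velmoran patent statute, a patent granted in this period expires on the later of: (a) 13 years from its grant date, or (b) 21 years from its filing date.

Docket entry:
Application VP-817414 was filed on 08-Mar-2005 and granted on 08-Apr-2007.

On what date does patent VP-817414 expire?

(a) grant + 13 years → 8 April 2020.
(b) filing + 21 years → 8 March 2026.
Later of the two: 8 March 2026.

March 8, 2026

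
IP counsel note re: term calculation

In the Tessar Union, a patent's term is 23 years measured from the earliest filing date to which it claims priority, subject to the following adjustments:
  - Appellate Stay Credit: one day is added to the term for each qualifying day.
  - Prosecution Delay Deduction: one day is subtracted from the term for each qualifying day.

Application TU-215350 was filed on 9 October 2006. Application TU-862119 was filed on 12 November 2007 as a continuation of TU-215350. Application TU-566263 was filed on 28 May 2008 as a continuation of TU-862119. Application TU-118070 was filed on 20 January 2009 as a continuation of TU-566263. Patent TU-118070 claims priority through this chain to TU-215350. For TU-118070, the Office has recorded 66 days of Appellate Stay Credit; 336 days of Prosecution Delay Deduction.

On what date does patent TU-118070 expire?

2029-01-12

Earliest priority filing: 9 October 2006.
Base term: 9 October 2006 + 23 years → 9 October 2029.
Appellate Stay Credit: +66 days → 14 December 2029.
Prosecution Delay Deduction: −336 days → 12 January 2029.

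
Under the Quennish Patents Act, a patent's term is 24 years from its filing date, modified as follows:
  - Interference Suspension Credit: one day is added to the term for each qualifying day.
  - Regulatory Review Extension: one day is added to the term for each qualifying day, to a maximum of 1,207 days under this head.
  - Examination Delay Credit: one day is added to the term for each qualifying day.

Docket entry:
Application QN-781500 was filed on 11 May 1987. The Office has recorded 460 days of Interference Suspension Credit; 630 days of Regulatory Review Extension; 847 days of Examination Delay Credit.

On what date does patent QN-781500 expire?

2016-08-29

Base term: filing date + 24 years → 11 May 2011.
Interference Suspension Credit: +460 days → 13 August 2012.
Regulatory Review Extension: 630 days (within the 1207-day cap) → +630 days → 5 May 2014.
Examination Delay Credit: +847 days → 29 August 2016.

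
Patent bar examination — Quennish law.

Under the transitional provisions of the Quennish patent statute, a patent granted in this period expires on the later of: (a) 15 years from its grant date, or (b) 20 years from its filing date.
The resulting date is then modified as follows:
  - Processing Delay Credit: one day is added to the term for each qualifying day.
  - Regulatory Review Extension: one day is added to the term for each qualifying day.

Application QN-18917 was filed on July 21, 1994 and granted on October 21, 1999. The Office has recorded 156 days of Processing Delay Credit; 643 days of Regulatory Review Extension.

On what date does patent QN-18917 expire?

(a) grant + 15 years → 21 October 2014.
(b) filing + 20 years → 21 July 2014.
Later of the two: 21 October 2014.
Processing Delay Credit: +156 days → 26 March 2015.
Regulatory Review Extension: +643 days → 28 December 2016.

2016-12-28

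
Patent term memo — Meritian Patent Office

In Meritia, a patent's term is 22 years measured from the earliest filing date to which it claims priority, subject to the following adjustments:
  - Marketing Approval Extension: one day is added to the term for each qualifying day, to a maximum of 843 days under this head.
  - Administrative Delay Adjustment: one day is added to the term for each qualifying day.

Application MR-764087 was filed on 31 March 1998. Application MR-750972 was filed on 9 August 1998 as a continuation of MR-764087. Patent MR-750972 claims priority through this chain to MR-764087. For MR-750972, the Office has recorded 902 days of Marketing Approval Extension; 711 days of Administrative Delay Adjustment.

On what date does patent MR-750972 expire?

Earliest priority filing: 31 March 1998.
Base term: 31 March 1998 + 22 years → 31 March 2020.
Marketing Approval Extension: 902 days claimed exceeds the 843-day cap, so +843 days → 22 July 2022.
Administrative Delay Adjustment: +711 days → 2 July 2024.

July 2, 2024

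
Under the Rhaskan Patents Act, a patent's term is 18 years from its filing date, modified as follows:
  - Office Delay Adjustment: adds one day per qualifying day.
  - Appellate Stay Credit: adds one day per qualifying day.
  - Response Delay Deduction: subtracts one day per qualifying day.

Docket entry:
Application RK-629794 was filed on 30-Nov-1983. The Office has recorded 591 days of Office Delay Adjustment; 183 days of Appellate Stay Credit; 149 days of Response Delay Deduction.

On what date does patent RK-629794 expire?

Base term: filing date + 18 years → 30 November 2001.
Office Delay Adjustment: +591 days → 14 July 2003.
Appellate Stay Credit: +183 days → 13 January 2004.
Response Delay Deduction: −149 days → 17 August 2003.

2003-08-17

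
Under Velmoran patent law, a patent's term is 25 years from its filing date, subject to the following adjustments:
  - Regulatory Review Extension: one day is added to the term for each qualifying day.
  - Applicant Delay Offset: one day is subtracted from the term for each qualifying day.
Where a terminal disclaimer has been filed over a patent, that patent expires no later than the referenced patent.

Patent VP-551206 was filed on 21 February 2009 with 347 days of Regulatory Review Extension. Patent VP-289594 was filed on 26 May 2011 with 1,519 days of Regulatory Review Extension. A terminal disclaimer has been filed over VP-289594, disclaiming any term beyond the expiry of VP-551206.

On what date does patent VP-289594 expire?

Natural term of VP-289594:
  Base: filing + 25 years → 26 May 2036.
  Regulatory Review Extension: +1519 days → 23 July 2040.
Expiry of referenced patent VP-551206:
  Base: filing + 25 years → 21 February 2034.
  Regulatory Review Extension: +347 days → 3 February 2035.
Terminal disclaimer: VP-289594 expires on the earlier of 23 July 2040 and 3 February 2035.

2035-02-03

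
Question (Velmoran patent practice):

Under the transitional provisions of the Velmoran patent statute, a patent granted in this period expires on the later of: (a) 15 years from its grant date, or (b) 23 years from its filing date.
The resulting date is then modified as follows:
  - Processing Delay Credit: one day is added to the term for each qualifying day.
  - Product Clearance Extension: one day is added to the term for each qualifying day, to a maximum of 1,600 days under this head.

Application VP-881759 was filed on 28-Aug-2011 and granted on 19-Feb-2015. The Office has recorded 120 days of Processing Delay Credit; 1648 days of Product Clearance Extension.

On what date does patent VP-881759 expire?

(a) grant + 15 years → 19 February 2030.
(b) filing + 23 years → 28 August 2034.
Later of the two: 28 August 2034.
Processing Delay Credit: +120 days → 26 December 2034.
Product Clearance Extension: 1648 days claimed exceeds the 1600-day cap, so +1600 days → 14 May 2039.

2039-05-14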